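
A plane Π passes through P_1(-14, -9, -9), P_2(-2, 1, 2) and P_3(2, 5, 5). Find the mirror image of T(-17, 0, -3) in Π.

(-3, -8, -11)

P_1P_2 = (12, 10, 11), P_1P_3 = (16, 14, 14); a normal to Π is P_1P_2 × P_1P_3 = (-14, 8, 8).
Using P_1: Π has equation -14x + 8y + 8z = 52.
λ = (n·T − d)/|n|² = (214 − 52)/324 = 1/2.
Reflection = T − 2λn = (-17, 0, -3) − 1·(-14, 8, 8) = (-3, -8, -11).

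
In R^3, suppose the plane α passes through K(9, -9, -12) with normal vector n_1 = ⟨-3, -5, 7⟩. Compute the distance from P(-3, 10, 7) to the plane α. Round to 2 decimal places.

α: n_1·r = n_1·K gives -3x - 5y + 7z = -66.
n·P − d = (-3)·(-3) + (-5)·(10) + (7)·(7) − (-66) = 74; |n| = √83.
Distance = |74| / √83 = 74/√83 ≈ 8.12.

8.12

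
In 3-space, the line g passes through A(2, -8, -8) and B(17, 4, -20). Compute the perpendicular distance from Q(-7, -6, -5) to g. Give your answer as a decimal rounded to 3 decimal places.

A direction vector for g is B − A = (15, 12, -12).
Taking (2, -8, -8) on g with direction v = (15, 12, -12): w = Q − (2, -8, -8) = (-9, 2, 3), and w × v = (-60, -63, -138).
Distance = |w × v| / |v| = √26613 / √513 ≈ 7.203.

7.203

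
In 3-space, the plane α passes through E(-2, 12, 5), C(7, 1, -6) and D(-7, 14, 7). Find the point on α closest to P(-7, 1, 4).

EC = (9, -11, -11), ED = (-5, 2, 2); a normal to α is EC × ED = (0, 37, -37).
Using E: α has equation 37y - 37z = 259.
Foot = P − λn with λ = (n·P − d)/|n|² = (-111 − 259)/2738 = -5/37.
Foot = (-7, 1, 4) − (-5/37)·(0, 37, -37) = (-7, 6, -1).

(-7, 6, -1)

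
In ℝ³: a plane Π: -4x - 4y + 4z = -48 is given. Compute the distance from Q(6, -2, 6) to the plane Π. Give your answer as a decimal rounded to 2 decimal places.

n·Q − d = (-4)·(6) + (-4)·(-2) + (4)·(6) − (-48) = 56; |n| = √48.
Distance = |56| / √48 = 56/√48 ≈ 8.08.

8.08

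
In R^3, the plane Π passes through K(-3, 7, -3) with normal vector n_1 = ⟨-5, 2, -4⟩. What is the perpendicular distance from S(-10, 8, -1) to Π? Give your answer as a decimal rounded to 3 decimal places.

Π: n_1·r = n_1·K gives -5x + 2y - 4z = 41.
n·S − d = (-5)·(-10) + (2)·(8) + (-4)·(-1) − 41 = 29; |n| = √45.
Distance = |29| / √45 = 29/√45 ≈ 4.323.

4.323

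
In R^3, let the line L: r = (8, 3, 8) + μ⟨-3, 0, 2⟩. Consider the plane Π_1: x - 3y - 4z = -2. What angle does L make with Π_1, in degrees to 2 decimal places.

sin θ = |n·v| / (|n||v|) = |-11| / (√26 · √13) = 0.59832.
θ ≈ 36.75°.

36.75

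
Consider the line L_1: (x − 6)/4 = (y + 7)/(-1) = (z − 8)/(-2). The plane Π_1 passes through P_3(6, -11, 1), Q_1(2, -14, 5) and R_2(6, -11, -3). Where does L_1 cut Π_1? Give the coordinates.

(10, -8, 6)

L_1 has direction (4, -1, -2) through (6, -7, 8).
P_3Q_1 = (-4, -3, 4), P_3R_2 = (0, 0, -4); a normal to Π_1 is P_3Q_1 × P_3R_2 = (12, -16, 0).
Using P_3: Π_1 has equation 12x - 16y = 248.
Substitute r = (6, -7, 8) + t(4, -1, -2) into the plane: 184 + 64t = 248, so t = 1.
Intersection: (6, -7, 8) + 1·(4, -1, -2) = (10, -8, 6).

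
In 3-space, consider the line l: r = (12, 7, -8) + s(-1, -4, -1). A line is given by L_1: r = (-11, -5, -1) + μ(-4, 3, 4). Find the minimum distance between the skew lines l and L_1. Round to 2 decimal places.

Common perpendicular direction n = (-1, -4, -1) × (-4, 3, 4) = (-13, 8, -19).
With w = (-11, -5, -1) − (12, 7, -8) = (-23, -12, 7), w · n = 70.
Distance = |w · n| / |n| = |70| / √594 ≈ 2.87.

2.87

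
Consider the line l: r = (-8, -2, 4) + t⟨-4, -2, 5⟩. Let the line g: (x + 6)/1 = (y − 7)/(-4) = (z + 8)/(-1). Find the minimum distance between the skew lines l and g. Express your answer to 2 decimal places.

5.73

g has direction (1, -4, -1) through (-6, 7, -8).
Common perpendicular direction n = (-4, -2, 5) × (1, -4, -1) = (22, 1, 18).
With w = (-6, 7, -8) − (-8, -2, 4) = (2, 9, -12), w · n = -163.
Distance = |w · n| / |n| = |-163| / √809 ≈ 5.73.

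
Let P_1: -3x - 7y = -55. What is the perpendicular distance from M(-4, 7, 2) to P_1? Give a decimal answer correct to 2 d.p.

n·M − d = (-3)·(-4) + (-7)·(7) + (0)·(2) − (-55) = 18; |n| = √58.
Distance = |18| / √58 = 18/√58 ≈ 2.36.

2.36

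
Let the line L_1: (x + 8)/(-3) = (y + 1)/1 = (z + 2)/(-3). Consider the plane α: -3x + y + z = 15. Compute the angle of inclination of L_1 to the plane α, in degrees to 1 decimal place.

29.0

L_1 has direction (-3, 1, -3) through (-8, -1, -2).
sin θ = |n·v| / (|n||v|) = |7| / (√11 · √19) = 0.48420.
θ ≈ 29.0°.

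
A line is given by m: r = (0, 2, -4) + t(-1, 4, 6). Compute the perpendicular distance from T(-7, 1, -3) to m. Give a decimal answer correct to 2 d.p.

Taking (0, 2, -4) on m with direction v = (-1, 4, 6): w = T − (0, 2, -4) = (-7, -1, 1), and w × v = (-10, 41, -29).
Distance = |w × v| / |v| = √2622 / √53 ≈ 7.03.

7.03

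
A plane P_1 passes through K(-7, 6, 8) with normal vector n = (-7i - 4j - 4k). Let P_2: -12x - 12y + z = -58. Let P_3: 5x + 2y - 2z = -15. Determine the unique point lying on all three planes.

P_1: n·r = n·K gives -7x - 4y - 4z = -7.
Solving the 3×3 linear system -7x - 4y - 4z = -7, -12x - 12y + z = -58, 5x + 2y - 2z = -15 (e.g. by elimination or Cramer's rule, determinant = -222) gives (-7, 12, 2).

(-7, 12, 2)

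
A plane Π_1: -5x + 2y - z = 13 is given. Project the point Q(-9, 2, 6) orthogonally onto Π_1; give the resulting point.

(-4, 0, 7)

Foot = Q − λn with λ = (n·Q − d)/|n|² = (43 − 13)/30 = 1.
Foot = (-9, 2, 6) − 1·(-5, 2, -1) = (-4, 0, 7).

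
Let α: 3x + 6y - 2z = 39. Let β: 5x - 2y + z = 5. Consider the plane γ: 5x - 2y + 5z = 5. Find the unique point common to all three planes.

Solving the 3×3 linear system 3x + 6y - 2z = 39, 5x - 2y + z = 5, 5x - 2y + 5z = 5 (e.g. by elimination or Cramer's rule, determinant = -144) gives (3, 5, 0).

(3, 5, 0)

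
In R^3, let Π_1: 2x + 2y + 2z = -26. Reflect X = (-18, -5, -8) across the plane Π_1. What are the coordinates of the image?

(-6, 7, 4)

λ = (n·X − d)/|n|² = (-62 − (-26))/12 = -3.
Reflection = X − 2λn = (-18, -5, -8) − (-6)·(2, 2, 2) = (-6, 7, 4).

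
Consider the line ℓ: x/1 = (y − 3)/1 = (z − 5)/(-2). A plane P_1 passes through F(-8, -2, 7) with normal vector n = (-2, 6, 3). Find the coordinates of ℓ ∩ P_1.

ℓ has direction (1, 1, -2) through (0, 3, 5).
P_1: n·r = n·F gives -2x + 6y + 3z = 25.
Substitute r = (0, 3, 5) + t(1, 1, -2) into the plane: 33 + (-2)t = 25, so t = 4.
Intersection: (0, 3, 5) + 4·(1, 1, -2) = (4, 7, -3).

(4, 7, -3)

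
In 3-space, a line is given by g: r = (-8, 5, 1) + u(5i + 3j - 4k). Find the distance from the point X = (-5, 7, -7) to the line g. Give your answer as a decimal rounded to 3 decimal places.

Taking (-8, 5, 1) on g with direction v = (5, 3, -4): w = X − (-8, 5, 1) = (3, 2, -8), and w × v = (16, -28, -1).
Distance = |w × v| / |v| = √1041 / √50 ≈ 4.563.

4.563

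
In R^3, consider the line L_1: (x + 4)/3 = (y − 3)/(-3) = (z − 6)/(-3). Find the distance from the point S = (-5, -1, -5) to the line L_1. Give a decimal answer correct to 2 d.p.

8.52

L_1 has direction (3, -3, -3) through (-4, 3, 6).
Taking (-4, 3, 6) on L_1 with direction v = (3, -3, -3): w = S − (-4, 3, 6) = (-1, -4, -11), and w × v = (-21, -36, 15).
Distance = |w × v| / |v| = √1962 / √27 ≈ 8.52.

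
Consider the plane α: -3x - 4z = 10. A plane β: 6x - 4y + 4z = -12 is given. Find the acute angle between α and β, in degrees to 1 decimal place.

34.4

cos θ = |n₁·n₂| / (|n₁||n₂|) = |-34| / (√25 · √68).
θ = arccos(0.82462) ≈ 34.4°.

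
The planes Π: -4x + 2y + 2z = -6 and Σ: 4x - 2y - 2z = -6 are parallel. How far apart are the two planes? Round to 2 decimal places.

2.45

Rescale Σ by 1/(-1): -4x + 2y + 2z = 6. Then distance = |-6 − 6| / √24 ≈ 2.45.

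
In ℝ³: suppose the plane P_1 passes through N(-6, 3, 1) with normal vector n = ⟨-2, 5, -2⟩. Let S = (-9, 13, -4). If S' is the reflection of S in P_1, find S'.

P_1: n·r = n·N gives -2x + 5y - 2z = 25.
λ = (n·S − d)/|n|² = (91 − 25)/33 = 2.
Reflection = S − 2λn = (-9, 13, -4) − 4·(-2, 5, -2) = (-1, -7, 4).

(-1, -7, 4)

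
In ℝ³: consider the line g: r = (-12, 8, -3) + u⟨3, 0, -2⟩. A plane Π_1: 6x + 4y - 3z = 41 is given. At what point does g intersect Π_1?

(-3, 8, -9)

Substitute r = (-12, 8, -3) + t(3, 0, -2) into the plane: -31 + 24t = 41, so t = 3.
Intersection: (-12, 8, -3) + 3·(3, 0, -2) = (-3, 8, -9).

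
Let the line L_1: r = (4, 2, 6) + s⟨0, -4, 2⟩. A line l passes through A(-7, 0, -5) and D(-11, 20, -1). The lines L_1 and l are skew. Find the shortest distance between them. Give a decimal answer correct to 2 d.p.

13.74

A direction vector for l is D − A = (-4, 20, 4).
Common perpendicular direction n = (0, -4, 2) × (-4, 20, 4) = (-56, -8, -16).
With w = (-7, 0, -5) − (4, 2, 6) = (-11, -2, -11), w · n = 808.
Distance = |w · n| / |n| = |808| / √3456 ≈ 13.74.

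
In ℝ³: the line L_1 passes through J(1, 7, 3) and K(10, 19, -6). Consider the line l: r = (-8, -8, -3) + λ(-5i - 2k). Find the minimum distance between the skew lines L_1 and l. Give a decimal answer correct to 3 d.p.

A direction vector for L_1 is K − J = (9, 12, -9).
Common perpendicular direction n = (9, 12, -9) × (-5, 0, -2) = (-24, 63, 60).
With w = (-8, -8, -3) − (1, 7, 3) = (-9, -15, -6), w · n = -1089.
Distance = |w · n| / |n| = |-1089| / √8145 ≈ 12.067.

12.067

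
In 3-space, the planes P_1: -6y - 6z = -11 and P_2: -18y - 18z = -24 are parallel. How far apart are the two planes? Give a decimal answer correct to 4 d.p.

Rescale P_2 by 1/3: -6y - 6z = -8. Then distance = |-11 − (-8)| / √72 ≈ 0.3536.

0.3536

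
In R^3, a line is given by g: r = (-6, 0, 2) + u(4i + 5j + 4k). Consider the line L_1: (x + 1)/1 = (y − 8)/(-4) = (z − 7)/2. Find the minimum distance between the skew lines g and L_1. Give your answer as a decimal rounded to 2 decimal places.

0.21

L_1 has direction (1, -4, 2) through (-1, 8, 7).
Common perpendicular direction n = (4, 5, 4) × (1, -4, 2) = (26, -4, -21).
With w = (-1, 8, 7) − (-6, 0, 2) = (5, 8, 5), w · n = -7.
Distance = |w · n| / |n| = |-7| / √1133 ≈ 0.21.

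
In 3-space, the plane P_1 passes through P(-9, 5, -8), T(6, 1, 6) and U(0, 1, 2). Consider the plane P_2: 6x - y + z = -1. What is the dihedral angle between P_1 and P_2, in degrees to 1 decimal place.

PT = (15, -4, 14), PU = (9, -4, 10); a normal to P_1 is PT × PU = (16, -24, -24).
Using P: P_1 has equation 16x - 24y - 24z = -72.
cos θ = |n₁·n₂| / (|n₁||n₂|) = |96| / (√1408 · √38).
θ = arccos(0.41503) ≈ 65.5°.

65.5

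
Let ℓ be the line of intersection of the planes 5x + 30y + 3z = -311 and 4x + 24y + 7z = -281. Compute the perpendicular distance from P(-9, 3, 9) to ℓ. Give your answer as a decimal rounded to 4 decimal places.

19.4248

Direction of ℓ: (5, 30, 3) × (4, 24, 7) = (138, -23, 0).
A point on ℓ: solving the two plane equations with x = -4 gives (-4, -9, -7).
Taking (-4, -9, -7) on ℓ with direction v = (138, -23, 0): w = P − (-4, -9, -7) = (-5, 12, 16), and w × v = (368, 2208, -1541).
Distance = |w × v| / |v| = √7385369 / √19573 ≈ 19.4248.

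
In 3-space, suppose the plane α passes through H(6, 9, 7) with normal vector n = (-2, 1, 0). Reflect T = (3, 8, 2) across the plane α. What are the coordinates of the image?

(7, 6, 2)

α: n·r = n·H gives -2x + y = -3.
λ = (n·T − d)/|n|² = (2 − (-3))/5 = 1.
Reflection = T − 2λn = (3, 8, 2) − 2·(-2, 1, 0) = (7, 6, 2).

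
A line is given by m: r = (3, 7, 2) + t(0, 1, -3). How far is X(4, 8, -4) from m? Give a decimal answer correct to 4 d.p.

Taking (3, 7, 2) on m with direction v = (0, 1, -3): w = X − (3, 7, 2) = (1, 1, -6), and w × v = (3, 3, 1).
Distance = |w × v| / |v| = √19 / √10 ≈ 1.3784.

1.3784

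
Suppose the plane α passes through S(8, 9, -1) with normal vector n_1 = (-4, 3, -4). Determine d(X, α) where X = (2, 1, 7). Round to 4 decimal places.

α: n_1·r = n_1·S gives -4x + 3y - 4z = -1.
n·X − d = (-4)·(2) + (3)·(1) + (-4)·(7) − (-1) = -32; |n| = √41.
Distance = |-32| / √41 = 32/√41 ≈ 4.9976.

4.9976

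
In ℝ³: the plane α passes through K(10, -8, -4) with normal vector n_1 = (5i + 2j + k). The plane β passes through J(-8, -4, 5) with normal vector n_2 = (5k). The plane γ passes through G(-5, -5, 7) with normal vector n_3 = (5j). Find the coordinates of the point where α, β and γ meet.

(7, -5, 5)

α: n_1·r = n_1·K gives 5x + 2y + z = 30.
β: n_2·r = n_2·J gives 5z = 25.
γ: n_3·r = n_3·G gives 5y = -25.
Solving the 3×3 linear system 5x + 2y + z = 30, 5z = 25, 5y = -25 (e.g. by elimination or Cramer's rule, determinant = -125) gives (7, -5, 5).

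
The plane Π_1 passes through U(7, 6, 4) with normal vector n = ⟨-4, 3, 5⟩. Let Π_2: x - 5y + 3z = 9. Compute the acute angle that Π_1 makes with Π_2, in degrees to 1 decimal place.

Π_1: n·r = n·U gives -4x + 3y + 5z = 10.
cos θ = |n₁·n₂| / (|n₁||n₂|) = |-4| / (√50 · √35).
θ = arccos(0.09562) ≈ 84.5°.

84.5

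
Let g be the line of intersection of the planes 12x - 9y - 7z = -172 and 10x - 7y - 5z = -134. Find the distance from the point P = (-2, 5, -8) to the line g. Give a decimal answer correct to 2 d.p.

Direction of g: (12, -9, -7) × (10, -7, -5) = (-4, -10, 6).
A point on g: solving the two plane equations with x = -5 gives (-5, 7, 7).
Taking (-5, 7, 7) on g with direction v = (-4, -10, 6): w = P − (-5, 7, 7) = (3, -2, -15), and w × v = (-162, 42, -38).
Distance = |w × v| / |v| = √29452 / √152 ≈ 13.92.

13.92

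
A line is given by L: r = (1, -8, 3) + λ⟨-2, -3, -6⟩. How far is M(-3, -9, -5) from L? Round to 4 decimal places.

3.1558

Taking (1, -8, 3) on L with direction v = (-2, -3, -6): w = M − (1, -8, 3) = (-4, -1, -8), and w × v = (-18, -8, 10).
Distance = |w × v| / |v| = √488 / √49 ≈ 3.1558.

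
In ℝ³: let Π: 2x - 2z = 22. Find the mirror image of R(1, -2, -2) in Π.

(9, -2, -10)

λ = (n·R − d)/|n|² = (6 − 22)/8 = -2.
Reflection = R − 2λn = (1, -2, -2) − (-4)·(2, 0, -2) = (9, -2, -10).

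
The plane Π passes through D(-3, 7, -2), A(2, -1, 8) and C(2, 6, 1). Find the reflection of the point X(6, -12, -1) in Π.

DA = (5, -8, 10), DC = (5, -1, 3); a normal to Π is DA × DC = (-14, 35, 35).
Using D: Π has equation -14x + 35y + 35z = 217.
λ = (n·X − d)/|n|² = (-539 − 217)/2646 = -2/7.
Reflection = X − 2λn = (6, -12, -1) − (-4/7)·(-14, 35, 35) = (-2, 8, 19).

(-2, 8, 19)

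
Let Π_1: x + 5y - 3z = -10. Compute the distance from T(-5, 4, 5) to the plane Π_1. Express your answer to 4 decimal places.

n·T − d = (1)·(-5) + (5)·(4) + (-3)·(5) − (-10) = 10; |n| = √35.
Distance = |10| / √35 = 10/√35 ≈ 1.6903.

1.6903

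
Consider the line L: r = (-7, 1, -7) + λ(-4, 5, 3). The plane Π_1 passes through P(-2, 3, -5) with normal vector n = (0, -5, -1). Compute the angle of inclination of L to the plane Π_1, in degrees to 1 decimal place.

Π_1: n·r = n·P gives -5y - z = -10.
sin θ = |n·v| / (|n||v|) = |-28| / (√26 · √50) = 0.77658.
θ ≈ 50.9°.

50.9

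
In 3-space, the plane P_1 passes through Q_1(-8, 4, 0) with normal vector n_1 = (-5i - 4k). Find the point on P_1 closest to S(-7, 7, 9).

P_1: n_1·r = n_1·Q_1 gives -5x - 4z = 40.
Foot = S − λn with λ = (n·S − d)/|n|² = (-1 − 40)/41 = -1.
Foot = (-7, 7, 9) − (-1)·(-5, 0, -4) = (-12, 7, 5).

(-12, 7, 5)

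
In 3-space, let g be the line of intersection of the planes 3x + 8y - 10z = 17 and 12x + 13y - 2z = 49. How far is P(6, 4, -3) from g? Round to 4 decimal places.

Direction of g: (3, 8, -10) × (12, 13, -2) = (114, -114, -57).
A point on g: solving the two plane equations with x = 1 gives (1, 3, 1).
Taking (1, 3, 1) on g with direction v = (114, -114, -57): w = P − (1, 3, 1) = (5, 1, -4), and w × v = (-513, -171, -684).
Distance = |w × v| / |v| = √760266 / √29241 ≈ 5.0990.

5.0990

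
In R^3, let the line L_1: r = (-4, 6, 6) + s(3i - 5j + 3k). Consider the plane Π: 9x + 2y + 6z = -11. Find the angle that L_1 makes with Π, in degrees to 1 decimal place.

29.0

sin θ = |n·v| / (|n||v|) = |35| / (√121 · √43) = 0.48522.
θ ≈ 29.0°.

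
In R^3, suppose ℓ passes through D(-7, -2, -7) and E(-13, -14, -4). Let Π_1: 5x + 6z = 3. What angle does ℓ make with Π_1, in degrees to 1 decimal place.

6.4

A direction vector for ℓ is E − D = (-6, -12, 3).
sin θ = |n·v| / (|n||v|) = |-12| / (√61 · √189) = 0.11176.
θ ≈ 6.4°.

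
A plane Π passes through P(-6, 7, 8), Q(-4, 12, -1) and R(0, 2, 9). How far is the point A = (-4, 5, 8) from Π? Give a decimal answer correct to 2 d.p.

PQ = (2, 5, -9), PR = (6, -5, 1); a normal to Π is PQ × PR = (-40, -56, -40).
Using P: Π has equation -40x - 56y - 40z = -472.
n·A − d = (-40)·(-4) + (-56)·(5) + (-40)·(8) − (-472) = 32; |n| = √6336.
Distance = |32| / √6336 = 32/√6336 ≈ 0.40.

0.40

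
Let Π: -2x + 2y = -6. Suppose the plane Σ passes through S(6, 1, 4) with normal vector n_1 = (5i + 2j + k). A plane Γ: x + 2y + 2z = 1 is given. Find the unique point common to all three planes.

Σ: n_1·r = n_1·S gives 5x + 2y + z = 36.
Solving the 3×3 linear system -2x + 2y = -6, 5x + 2y + z = 36, x + 2y + 2z = 1 (e.g. by elimination or Cramer's rule, determinant = -22) gives (7, 4, -7).

(7, 4, -7)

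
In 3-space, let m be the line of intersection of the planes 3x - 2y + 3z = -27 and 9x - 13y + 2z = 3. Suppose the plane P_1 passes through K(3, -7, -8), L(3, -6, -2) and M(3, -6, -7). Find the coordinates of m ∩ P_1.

Direction of m: (3, -2, 3) × (9, -13, 2) = (35, 21, -21).
A point on m: solving the two plane equations with x = 18 gives (18, 9, -21).
KL = (0, 1, 6), KM = (0, 1, 1); a normal to P_1 is KL × KM = (-5, 0, 0).
Using K: P_1 has equation -5x = -15.
Substitute r = (18, 9, -21) + t(35, 21, -21) into the plane: -90 + (-175)t = -15, so t = -3/7.
Intersection: (18, 9, -21) + (-3/7)·(35, 21, -21) = (3, 0, -12).

(3, 0, -12)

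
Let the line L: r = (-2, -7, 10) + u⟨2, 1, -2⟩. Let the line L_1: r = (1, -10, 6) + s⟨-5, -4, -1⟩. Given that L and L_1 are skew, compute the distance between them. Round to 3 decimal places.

3.334

Common perpendicular direction n = (2, 1, -2) × (-5, -4, -1) = (-9, 12, -3).
With w = (1, -10, 6) − (-2, -7, 10) = (3, -3, -4), w · n = -51.
Distance = |w · n| / |n| = |-51| / √234 ≈ 3.334.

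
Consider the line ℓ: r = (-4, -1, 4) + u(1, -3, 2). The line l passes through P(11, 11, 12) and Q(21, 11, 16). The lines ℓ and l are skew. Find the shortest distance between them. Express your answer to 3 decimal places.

6.989

A direction vector for l is Q − P = (10, 0, 4).
Common perpendicular direction n = (1, -3, 2) × (10, 0, 4) = (-12, 16, 30).
With w = (11, 11, 12) − (-4, -1, 4) = (15, 12, 8), w · n = 252.
Distance = |w · n| / |n| = |252| / √1300 ≈ 6.989.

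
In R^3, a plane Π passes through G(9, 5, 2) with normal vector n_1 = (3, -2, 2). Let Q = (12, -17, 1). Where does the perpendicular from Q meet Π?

Π: n_1·r = n_1·G gives 3x - 2y + 2z = 21.
Foot = Q − λn with λ = (n·Q − d)/|n|² = (72 − 21)/17 = 3.
Foot = (12, -17, 1) − 3·(3, -2, 2) = (3, -11, -5).

(3, -11, -5)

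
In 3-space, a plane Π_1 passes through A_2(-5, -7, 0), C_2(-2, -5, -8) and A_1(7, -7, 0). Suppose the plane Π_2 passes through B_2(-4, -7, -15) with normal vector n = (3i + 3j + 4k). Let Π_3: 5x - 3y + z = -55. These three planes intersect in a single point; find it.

A_2C_2 = (3, 2, -8), A_2A_1 = (12, 0, 0); a normal to Π_1 is A_2C_2 × A_2A_1 = (0, -96, -24).
Using A_2: Π_1 has equation -96y - 24z = 672.
Π_2: n·r = n·B_2 gives 3x + 3y + 4z = -93.
Solving the 3×3 linear system -96y - 24z = 672, 3x + 3y + 4z = -93, 5x - 3y + z = -55 (e.g. by elimination or Cramer's rule, determinant = -1056) gives (-11, -4, -12).

(-11, -4, -12)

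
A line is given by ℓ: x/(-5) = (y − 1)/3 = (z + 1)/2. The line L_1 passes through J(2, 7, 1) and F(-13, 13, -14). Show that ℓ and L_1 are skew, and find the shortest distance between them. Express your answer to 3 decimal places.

ℓ has direction (-5, 3, 2) through (0, 1, -1).
A direction vector for L_1 is F − J = (-15, 6, -15).
Common perpendicular direction n = (-5, 3, 2) × (-15, 6, -15) = (-57, -105, 15).
With w = (2, 7, 1) − (0, 1, -1) = (2, 6, 2), w · n = -714.
Since n ≠ 0 the lines are not parallel, and w · n = -714 ≠ 0 so they do not intersect; hence they are skew.
Distance = |w · n| / |n| = |-714| / √14499 ≈ 5.930.

5.930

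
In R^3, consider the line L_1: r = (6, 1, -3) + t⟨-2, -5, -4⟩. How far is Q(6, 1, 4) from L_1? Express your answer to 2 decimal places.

Taking (6, 1, -3) on L_1 with direction v = (-2, -5, -4): w = Q − (6, 1, -3) = (0, 0, 7), and w × v = (35, -14, 0).
Distance = |w × v| / |v| = √1421 / √45 ≈ 5.62.

5.62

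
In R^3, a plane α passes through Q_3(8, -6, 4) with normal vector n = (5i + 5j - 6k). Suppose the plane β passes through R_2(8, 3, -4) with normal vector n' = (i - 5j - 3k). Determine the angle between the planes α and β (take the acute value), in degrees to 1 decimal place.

α: n·r = n·Q_3 gives 5x + 5y - 6z = -14.
β: n'·r = n'·R_2 gives x - 5y - 3z = 5.
cos θ = |n₁·n₂| / (|n₁||n₂|) = |-2| / (√86 · √35).
θ = arccos(0.03645) ≈ 87.9°.

87.9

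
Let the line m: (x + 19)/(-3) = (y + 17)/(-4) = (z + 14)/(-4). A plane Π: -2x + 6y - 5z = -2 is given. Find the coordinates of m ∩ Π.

m has direction (-3, -4, -4) through (-19, -17, -14).
Substitute r = (-19, -17, -14) + t(-3, -4, -4) into the plane: 6 + 2t = -2, so t = -4.
Intersection: (-19, -17, -14) + (-4)·(-3, -4, -4) = (-7, -1, 2).

(-7, -1, 2)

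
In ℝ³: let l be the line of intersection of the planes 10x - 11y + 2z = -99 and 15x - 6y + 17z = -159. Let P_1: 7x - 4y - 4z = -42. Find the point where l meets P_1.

(-6, 3, -3)

Direction of l: (10, -11, 2) × (15, -6, 17) = (-175, -140, 105).
A point on l: solving the two plane equations with x = -11 gives (-11, -1, 0).
Substitute r = (-11, -1, 0) + t(-175, -140, 105) into the plane: -73 + (-1085)t = -42, so t = -1/35.
Intersection: (-11, -1, 0) + (-1/35)·(-175, -140, 105) = (-6, 3, -3).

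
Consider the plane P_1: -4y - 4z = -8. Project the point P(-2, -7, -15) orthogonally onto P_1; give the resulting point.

(-2, 5, -3)

Foot = P − λn with λ = (n·P − d)/|n|² = (88 − (-8))/32 = 3.
Foot = (-2, -7, -15) − 3·(0, -4, -4) = (-2, 5, -3).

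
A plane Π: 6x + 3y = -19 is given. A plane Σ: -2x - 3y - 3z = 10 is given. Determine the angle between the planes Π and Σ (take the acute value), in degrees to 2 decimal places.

cos θ = |n₁·n₂| / (|n₁||n₂|) = |-21| / (√45 · √22).
θ = arccos(0.66742) ≈ 48.13°.

48.13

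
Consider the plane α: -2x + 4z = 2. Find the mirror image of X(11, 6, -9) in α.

(-1, 6, 15)

λ = (n·X − d)/|n|² = (-58 − 2)/20 = -3.
Reflection = X − 2λn = (11, 6, -9) − (-6)·(-2, 0, 4) = (-1, 6, 15).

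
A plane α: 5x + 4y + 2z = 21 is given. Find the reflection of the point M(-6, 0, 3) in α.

(4, 8, 7)

λ = (n·M − d)/|n|² = (-24 − 21)/45 = -1.
Reflection = M − 2λn = (-6, 0, 3) − (-2)·(5, 4, 2) = (4, 8, 7).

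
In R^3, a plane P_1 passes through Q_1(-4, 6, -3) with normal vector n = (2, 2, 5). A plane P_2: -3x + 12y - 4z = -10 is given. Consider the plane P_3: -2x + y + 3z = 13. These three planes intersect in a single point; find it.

P_1: n·r = n·Q_1 gives 2x + 2y + 5z = -11.
Solving the 3×3 linear system 2x + 2y + 5z = -11, -3x + 12y - 4z = -10, -2x + y + 3z = 13 (e.g. by elimination or Cramer's rule, determinant = 219) gives (-6, -2, 1).

(-6, -2, 1)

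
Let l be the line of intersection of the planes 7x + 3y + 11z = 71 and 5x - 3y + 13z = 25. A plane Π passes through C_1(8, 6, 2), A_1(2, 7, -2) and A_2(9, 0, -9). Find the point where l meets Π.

Direction of l: (7, 3, 11) × (5, -3, 13) = (72, -36, -36).
A point on l: solving the two plane equations with x = 2 gives (2, 8, 3).
C_1A_1 = (-6, 1, -4), C_1A_2 = (1, -6, -11); a normal to Π is C_1A_1 × C_1A_2 = (-35, -70, 35).
Using C_1: Π has equation -35x - 70y + 35z = -630.
Substitute r = (2, 8, 3) + t(72, -36, -36) into the plane: -525 + (-1260)t = -630, so t = 1/12.
Intersection: (2, 8, 3) + (1/12)·(72, -36, -36) = (8, 5, 0).

(8, 5, 0)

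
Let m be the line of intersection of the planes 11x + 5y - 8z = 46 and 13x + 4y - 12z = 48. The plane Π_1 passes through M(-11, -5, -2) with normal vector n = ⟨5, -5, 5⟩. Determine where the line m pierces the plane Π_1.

Direction of m: (11, 5, -8) × (13, 4, -12) = (-28, 28, -21).
A point on m: solving the two plane equations with x = -4 gives (-4, 10, -5).
Π_1: n·r = n·M gives 5x - 5y + 5z = -40.
Substitute r = (-4, 10, -5) + t(-28, 28, -21) into the plane: -95 + (-385)t = -40, so t = -1/7.
Intersection: (-4, 10, -5) + (-1/7)·(-28, 28, -21) = (0, 6, -2).

(0, 6, -2)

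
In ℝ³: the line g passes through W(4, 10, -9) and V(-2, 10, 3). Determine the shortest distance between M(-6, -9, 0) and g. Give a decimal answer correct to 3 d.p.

19.627

A direction vector for g is V − W = (-6, 0, 12).
Taking (4, 10, -9) on g with direction v = (-6, 0, 12): w = M − (4, 10, -9) = (-10, -19, 9), and w × v = (-228, 66, -114).
Distance = |w × v| / |v| = √69336 / √180 ≈ 19.627.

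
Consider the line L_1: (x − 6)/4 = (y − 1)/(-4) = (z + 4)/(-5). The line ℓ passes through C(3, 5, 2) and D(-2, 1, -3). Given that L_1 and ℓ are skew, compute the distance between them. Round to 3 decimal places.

L_1 has direction (4, -4, -5) through (6, 1, -4).
A direction vector for ℓ is D − C = (-5, -4, -5).
Common perpendicular direction n = (4, -4, -5) × (-5, -4, -5) = (0, 45, -36).
With w = (3, 5, 2) − (6, 1, -4) = (-3, 4, 6), w · n = -36.
Distance = |w · n| / |n| = |-36| / √3321 ≈ 0.625.

0.625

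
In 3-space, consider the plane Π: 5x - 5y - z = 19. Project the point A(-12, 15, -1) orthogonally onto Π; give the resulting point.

Foot = A − λn with λ = (n·A − d)/|n|² = (-134 − 19)/51 = -3.
Foot = (-12, 15, -1) − (-3)·(5, -5, -1) = (3, 0, -4).

(3, 0, -4)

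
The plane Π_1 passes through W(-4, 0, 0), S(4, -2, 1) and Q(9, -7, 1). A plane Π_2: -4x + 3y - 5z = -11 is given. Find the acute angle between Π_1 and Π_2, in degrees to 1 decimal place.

48.3

WS = (8, -2, 1), WQ = (13, -7, 1); a normal to Π_1 is WS × WQ = (5, 5, -30).
Using W: Π_1 has equation 5x + 5y - 30z = -20.
cos θ = |n₁·n₂| / (|n₁||n₂|) = |145| / (√950 · √50).
θ = arccos(0.66531) ≈ 48.3°.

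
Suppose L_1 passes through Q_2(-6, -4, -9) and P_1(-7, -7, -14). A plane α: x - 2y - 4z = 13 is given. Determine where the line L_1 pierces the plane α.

(-5, -1, -4)

A direction vector for L_1 is P_1 − Q_2 = (-1, -3, -5).
Substitute r = (-6, -4, -9) + t(-1, -3, -5) into the plane: 38 + 25t = 13, so t = -1.
Intersection: (-6, -4, -9) + (-1)·(-1, -3, -5) = (-5, -1, -4).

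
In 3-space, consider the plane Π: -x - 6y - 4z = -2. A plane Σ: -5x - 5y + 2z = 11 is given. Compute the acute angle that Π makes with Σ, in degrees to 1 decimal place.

cos θ = |n₁·n₂| / (|n₁||n₂|) = |27| / (√53 · √54).
θ = arccos(0.50469) ≈ 59.7°.

59.7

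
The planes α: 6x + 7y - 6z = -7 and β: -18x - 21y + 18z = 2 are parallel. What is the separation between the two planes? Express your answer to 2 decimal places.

0.58

Rescale β by 1/(-3): 6x + 7y - 6z = -2/3. Then distance = |-7 − (-2/3)| / √121 ≈ 0.58.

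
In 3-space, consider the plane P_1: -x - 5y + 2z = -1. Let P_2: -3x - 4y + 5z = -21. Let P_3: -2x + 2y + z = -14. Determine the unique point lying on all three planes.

(3, -2, -4)

Solving the 3×3 linear system -x - 5y + 2z = -1, -3x - 4y + 5z = -21, -2x + 2y + z = -14 (e.g. by elimination or Cramer's rule, determinant = 21) gives (3, -2, -4).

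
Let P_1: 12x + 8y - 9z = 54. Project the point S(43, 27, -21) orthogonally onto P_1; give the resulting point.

Foot = S − λn with λ = (n·S − d)/|n|² = (921 − 54)/289 = 3.
Foot = (43, 27, -21) − 3·(12, 8, -9) = (7, 3, 6).

(7, 3, 6)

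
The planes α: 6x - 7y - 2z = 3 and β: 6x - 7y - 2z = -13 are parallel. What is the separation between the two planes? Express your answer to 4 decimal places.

1.6960

Same normal n = (6, -7, -2) with |n| = √89; distance = |3 − (-13)| / |n| = 16/√89 ≈ 1.6960.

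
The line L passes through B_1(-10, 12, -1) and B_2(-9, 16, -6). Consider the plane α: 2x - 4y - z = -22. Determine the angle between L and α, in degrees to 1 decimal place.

A direction vector for L is B_2 − B_1 = (1, 4, -5).
sin θ = |n·v| / (|n||v|) = |-9| / (√21 · √42) = 0.30305.
θ ≈ 17.6°.

17.6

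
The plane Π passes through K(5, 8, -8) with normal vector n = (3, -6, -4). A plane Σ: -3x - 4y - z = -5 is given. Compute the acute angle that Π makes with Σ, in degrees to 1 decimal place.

61.5

Π: n·r = n·K gives 3x - 6y - 4z = -1.
cos θ = |n₁·n₂| / (|n₁||n₂|) = |19| / (√61 · √26).
θ = arccos(0.47709) ≈ 61.5°.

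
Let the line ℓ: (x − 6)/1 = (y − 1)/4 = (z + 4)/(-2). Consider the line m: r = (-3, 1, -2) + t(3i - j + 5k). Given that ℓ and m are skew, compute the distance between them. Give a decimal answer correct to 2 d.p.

ℓ has direction (1, 4, -2) through (6, 1, -4).
Common perpendicular direction n = (1, 4, -2) × (3, -1, 5) = (18, -11, -13).
With w = (-3, 1, -2) − (6, 1, -4) = (-9, 0, 2), w · n = -188.
Distance = |w · n| / |n| = |-188| / √614 ≈ 7.59.

7.59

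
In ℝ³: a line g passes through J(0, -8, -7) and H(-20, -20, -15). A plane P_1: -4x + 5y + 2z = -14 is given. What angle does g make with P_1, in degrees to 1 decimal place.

1.4

A direction vector for g is H − J = (-20, -12, -8).
sin θ = |n·v| / (|n||v|) = |4| / (√45 · √608) = 0.02418.
θ ≈ 1.4°.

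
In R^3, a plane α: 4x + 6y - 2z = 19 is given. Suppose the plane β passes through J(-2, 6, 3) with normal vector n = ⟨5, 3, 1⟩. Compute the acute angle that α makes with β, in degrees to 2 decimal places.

β: n·r = n·J gives 5x + 3y + z = 11.
cos θ = |n₁·n₂| / (|n₁||n₂|) = |36| / (√56 · √35).
θ = arccos(0.81316) ≈ 35.59°.

35.59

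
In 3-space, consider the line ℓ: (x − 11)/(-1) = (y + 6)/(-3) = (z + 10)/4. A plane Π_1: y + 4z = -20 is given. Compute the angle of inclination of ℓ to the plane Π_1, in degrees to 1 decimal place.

ℓ has direction (-1, -3, 4) through (11, -6, -10).
sin θ = |n·v| / (|n||v|) = |13| / (√17 · √26) = 0.61835.
θ ≈ 38.2°.

38.2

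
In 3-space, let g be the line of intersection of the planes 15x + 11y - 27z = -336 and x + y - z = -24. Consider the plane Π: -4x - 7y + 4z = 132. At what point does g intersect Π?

(-10, -12, 2)

Direction of g: (15, 11, -27) × (1, 1, -1) = (16, -12, 4).
A point on g: solving the two plane equations with x = -6 gives (-6, -15, 3).
Substitute r = (-6, -15, 3) + t(16, -12, 4) into the plane: 141 + 36t = 132, so t = -1/4.
Intersection: (-6, -15, 3) + (-1/4)·(16, -12, 4) = (-10, -12, 2).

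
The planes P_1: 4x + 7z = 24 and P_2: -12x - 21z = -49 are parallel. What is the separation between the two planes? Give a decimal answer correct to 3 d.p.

Rescale P_2 by 1/(-3): 4x + 7z = 49/3. Then distance = |24 − (49/3)| / √65 ≈ 0.951.

0.951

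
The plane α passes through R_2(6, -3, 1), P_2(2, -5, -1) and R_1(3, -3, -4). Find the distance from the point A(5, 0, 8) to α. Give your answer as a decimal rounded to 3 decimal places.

5.159

R_2P_2 = (-4, -2, -2), R_2R_1 = (-3, 0, -5); a normal to α is R_2P_2 × R_2R_1 = (10, -14, -6).
Using R_2: α has equation 10x - 14y - 6z = 96.
n·A − d = (10)·(5) + (-14)·(0) + (-6)·(8) − 96 = -94; |n| = √332.
Distance = |-94| / √332 = 94/√332 ≈ 5.159.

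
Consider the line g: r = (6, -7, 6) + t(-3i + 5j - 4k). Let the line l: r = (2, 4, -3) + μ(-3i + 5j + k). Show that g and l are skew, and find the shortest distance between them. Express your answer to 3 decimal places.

Common perpendicular direction n = (-3, 5, -4) × (-3, 5, 1) = (25, 15, 0).
With w = (2, 4, -3) − (6, -7, 6) = (-4, 11, -9), w · n = 65.
Since n ≠ 0 the lines are not parallel, and w · n = 65 ≠ 0 so they do not intersect; hence they are skew.
Distance = |w · n| / |n| = |65| / √850 ≈ 2.229.

2.229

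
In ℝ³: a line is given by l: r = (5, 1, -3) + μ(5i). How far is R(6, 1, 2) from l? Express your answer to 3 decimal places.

5.000

Taking (5, 1, -3) on l with direction v = (5, 0, 0): w = R − (5, 1, -3) = (1, 0, 5), and w × v = (0, 25, 0).
Distance = |w × v| / |v| = √625 / √25 ≈ 5.000.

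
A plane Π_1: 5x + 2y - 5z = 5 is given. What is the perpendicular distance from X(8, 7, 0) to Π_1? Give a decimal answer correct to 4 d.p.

6.6681

n·X − d = (5)·(8) + (2)·(7) + (-5)·(0) − 5 = 49; |n| = √54.
Distance = |49| / √54 = 49/√54 ≈ 6.6681.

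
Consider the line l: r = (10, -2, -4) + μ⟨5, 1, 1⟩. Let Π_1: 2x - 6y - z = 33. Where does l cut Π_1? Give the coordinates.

(5, -3, -5)

Substitute r = (10, -2, -4) + t(5, 1, 1) into the plane: 36 + 3t = 33, so t = -1.
Intersection: (10, -2, -4) + (-1)·(5, 1, 1) = (5, -3, -5).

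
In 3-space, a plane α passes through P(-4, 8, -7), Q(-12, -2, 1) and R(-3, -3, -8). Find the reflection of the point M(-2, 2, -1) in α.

(-10, 2, -9)

PQ = (-8, -10, 8), PR = (1, -11, -1); a normal to α is PQ × PR = (98, 0, 98).
Using P: α has equation 98x + 98z = -1078.
λ = (n·M − d)/|n|² = (-294 − (-1078))/19208 = 2/49.
Reflection = M − 2λn = (-2, 2, -1) − (4/49)·(98, 0, 98) = (-10, 2, -9).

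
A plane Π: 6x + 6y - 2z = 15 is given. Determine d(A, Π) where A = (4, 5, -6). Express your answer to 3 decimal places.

5.850

n·A − d = (6)·(4) + (6)·(5) + (-2)·(-6) − 15 = 51; |n| = √76.
Distance = |51| / √76 = 51/√76 ≈ 5.850.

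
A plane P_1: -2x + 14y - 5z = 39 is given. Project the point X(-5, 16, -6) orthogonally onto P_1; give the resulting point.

(-3, 2, -1)

Foot = X − λn with λ = (n·X − d)/|n|² = (264 − 39)/225 = 1.
Foot = (-5, 16, -6) − 1·(-2, 14, -5) = (-3, 2, -1).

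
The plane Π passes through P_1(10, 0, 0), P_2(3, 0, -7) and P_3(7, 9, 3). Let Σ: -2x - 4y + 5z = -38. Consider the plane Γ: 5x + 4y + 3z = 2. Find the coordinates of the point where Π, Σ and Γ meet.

P_1P_2 = (-7, 0, -7), P_1P_3 = (-3, 9, 3); a normal to Π is P_1P_2 × P_1P_3 = (63, 42, -63).
Using P_1: Π has equation 63x + 42y - 63z = 630.
Solving the 3×3 linear system 63x + 42y - 63z = 630, -2x - 4y + 5z = -38, 5x + 4y + 3z = 2 (e.g. by elimination or Cramer's rule, determinant = -1470) gives (4, 0, -6).

(4, 0, -6)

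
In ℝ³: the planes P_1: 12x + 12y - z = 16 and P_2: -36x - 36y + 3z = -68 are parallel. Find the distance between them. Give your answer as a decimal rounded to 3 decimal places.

Rescale P_2 by 1/(-3): 12x + 12y - z = 68/3. Then distance = |16 − (68/3)| / √289 ≈ 0.392.

0.392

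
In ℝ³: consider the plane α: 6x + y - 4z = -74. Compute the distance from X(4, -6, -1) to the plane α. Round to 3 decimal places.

13.187

n·X − d = (6)·(4) + (1)·(-6) + (-4)·(-1) − (-74) = 96; |n| = √53.
Distance = |96| / √53 = 96/√53 ≈ 13.187.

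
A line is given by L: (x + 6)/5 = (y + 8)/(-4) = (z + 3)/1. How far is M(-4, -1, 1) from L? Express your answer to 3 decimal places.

L has direction (5, -4, 1) through (-6, -8, -3).
Taking (-6, -8, -3) on L with direction v = (5, -4, 1): w = M − (-6, -8, -3) = (2, 7, 4), and w × v = (23, 18, -43).
Distance = |w × v| / |v| = √2702 / √42 ≈ 8.021.

8.021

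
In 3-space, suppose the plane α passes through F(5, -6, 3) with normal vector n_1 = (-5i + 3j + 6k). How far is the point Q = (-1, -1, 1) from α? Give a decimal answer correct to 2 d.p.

3.94

α: n_1·r = n_1·F gives -5x + 3y + 6z = -25.
n·Q − d = (-5)·(-1) + (3)·(-1) + (6)·(1) − (-25) = 33; |n| = √70.
Distance = |33| / √70 = 33/√70 ≈ 3.94.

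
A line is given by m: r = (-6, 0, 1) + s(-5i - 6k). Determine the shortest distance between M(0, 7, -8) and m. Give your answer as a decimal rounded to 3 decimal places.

Taking (-6, 0, 1) on m with direction v = (-5, 0, -6): w = M − (-6, 0, 1) = (6, 7, -9), and w × v = (-42, 81, 35).
Distance = |w × v| / |v| = √9550 / √61 ≈ 12.512.

12.512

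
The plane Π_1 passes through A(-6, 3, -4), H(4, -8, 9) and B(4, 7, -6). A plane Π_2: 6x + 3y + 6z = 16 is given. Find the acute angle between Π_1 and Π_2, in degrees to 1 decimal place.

AH = (10, -11, 13), AB = (10, 4, -2); a normal to Π_1 is AH × AB = (-30, 150, 150).
Using A: Π_1 has equation -30x + 150y + 150z = 30.
cos θ = |n₁·n₂| / (|n₁||n₂|) = |1170| / (√45900 · √81).
θ = arccos(0.60679) ≈ 52.6°.

52.6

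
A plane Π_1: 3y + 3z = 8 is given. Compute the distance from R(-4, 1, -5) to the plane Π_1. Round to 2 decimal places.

4.71

n·R − d = (0)·(-4) + (3)·(1) + (3)·(-5) − 8 = -20; |n| = √18.
Distance = |-20| / √18 = 20/√18 ≈ 4.71.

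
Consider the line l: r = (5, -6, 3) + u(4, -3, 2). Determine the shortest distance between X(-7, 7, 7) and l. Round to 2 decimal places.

Taking (5, -6, 3) on l with direction v = (4, -3, 2): w = X − (5, -6, 3) = (-12, 13, 4), and w × v = (38, 40, -16).
Distance = |w × v| / |v| = √3300 / √29 ≈ 10.67.

10.67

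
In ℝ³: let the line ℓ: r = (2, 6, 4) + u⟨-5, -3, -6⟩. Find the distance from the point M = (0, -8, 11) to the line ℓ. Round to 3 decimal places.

Taking (2, 6, 4) on ℓ with direction v = (-5, -3, -6): w = M − (2, 6, 4) = (-2, -14, 7), and w × v = (105, -47, -64).
Distance = |w × v| / |v| = √17330 / √70 ≈ 15.734.

15.734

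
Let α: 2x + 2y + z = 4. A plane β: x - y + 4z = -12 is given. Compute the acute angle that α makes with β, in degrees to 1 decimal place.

71.7

cos θ = |n₁·n₂| / (|n₁||n₂|) = |4| / (√9 · √18).
θ = arccos(0.31427) ≈ 71.7°.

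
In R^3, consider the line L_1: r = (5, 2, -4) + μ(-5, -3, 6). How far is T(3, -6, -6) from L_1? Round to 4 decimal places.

8.0676

Taking (5, 2, -4) on L_1 with direction v = (-5, -3, 6): w = T − (5, 2, -4) = (-2, -8, -2), and w × v = (-54, 22, -34).
Distance = |w × v| / |v| = √4556 / √70 ≈ 8.0676.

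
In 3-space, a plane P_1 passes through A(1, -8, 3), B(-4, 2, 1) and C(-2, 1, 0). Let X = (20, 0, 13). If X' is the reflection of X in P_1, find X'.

(-4, -18, -17)

AB = (-5, 10, -2), AC = (-3, 9, -3); a normal to P_1 is AB × AC = (-12, -9, -15).
Using A: P_1 has equation -12x - 9y - 15z = 15.
λ = (n·X − d)/|n|² = (-435 − 15)/450 = -1.
Reflection = X − 2λn = (20, 0, 13) − (-2)·(-12, -9, -15) = (-4, -18, -17).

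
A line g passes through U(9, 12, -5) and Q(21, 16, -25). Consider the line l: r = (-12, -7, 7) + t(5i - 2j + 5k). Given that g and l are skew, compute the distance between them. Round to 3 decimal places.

17.542

A direction vector for g is Q − U = (12, 4, -20).
Common perpendicular direction n = (12, 4, -20) × (5, -2, 5) = (-20, -160, -44).
With w = (-12, -7, 7) − (9, 12, -5) = (-21, -19, 12), w · n = 2932.
Distance = |w · n| / |n| = |2932| / √27936 ≈ 17.542.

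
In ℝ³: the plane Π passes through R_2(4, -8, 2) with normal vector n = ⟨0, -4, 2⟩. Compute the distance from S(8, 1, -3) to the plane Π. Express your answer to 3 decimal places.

Π: n·r = n·R_2 gives -4y + 2z = 36.
n·S − d = (0)·(8) + (-4)·(1) + (2)·(-3) − 36 = -46; |n| = √20.
Distance = |-46| / √20 = 46/√20 ≈ 10.286.

10.286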